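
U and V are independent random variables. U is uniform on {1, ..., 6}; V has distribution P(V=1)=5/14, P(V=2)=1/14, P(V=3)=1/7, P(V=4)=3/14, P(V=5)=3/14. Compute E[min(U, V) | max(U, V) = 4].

43/20

P(max(U, V) = 4) = 5/21.
Summing min(U,V)·P(x,y) over outcomes with max(U, V) = 4 gives 43/84.
E[min(U, V) | max(U, V) = 4] = (43/84) / (5/21) = 43/20.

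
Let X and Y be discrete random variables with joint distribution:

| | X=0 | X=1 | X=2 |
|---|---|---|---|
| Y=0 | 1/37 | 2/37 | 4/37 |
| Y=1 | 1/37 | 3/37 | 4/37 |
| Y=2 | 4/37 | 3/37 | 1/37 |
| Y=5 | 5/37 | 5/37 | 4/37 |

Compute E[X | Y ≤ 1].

7/5

P(Y ≤ 1) = 15/37.
Summing X·P(X=x,Y=y) over the conditioning event gives 21/37.
E[X | Y ≤ 1] = (21/37) / (15/37) = 7/5.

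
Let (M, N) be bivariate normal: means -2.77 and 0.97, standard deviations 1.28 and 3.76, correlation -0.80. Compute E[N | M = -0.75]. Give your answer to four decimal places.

The regression of N on M has slope ρ·σ_N/σ_M and passes through (μ_M, μ_N).
E[N | M=-0.75] = 0.97 + (-0.80)·(3.76/1.28)·(-0.75 − (-2.77)) = 0.97 + (-2.35)·(2.02) = -3.7770.

-3.7770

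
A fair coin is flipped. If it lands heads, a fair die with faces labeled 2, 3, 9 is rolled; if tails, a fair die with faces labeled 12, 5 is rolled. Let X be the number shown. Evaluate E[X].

79/12

E[X | heads] = (2+3+9)/3 = 14/3.
E[X | tails] = (12+5)/2 = 17/2.
E[X] = (1/2)·(14/3) + (1/2)·(17/2) = 79/12.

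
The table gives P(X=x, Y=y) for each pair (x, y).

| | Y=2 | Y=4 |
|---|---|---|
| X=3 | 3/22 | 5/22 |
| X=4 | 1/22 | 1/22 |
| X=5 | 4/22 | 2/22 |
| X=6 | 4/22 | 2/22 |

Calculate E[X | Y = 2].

19/4

P(Y = 2) = 6/11.
Summing X·P(X=x,Y=y) over the conditioning event gives 57/22.
E[X | Y = 2] = (57/22) / (6/11) = 19/4.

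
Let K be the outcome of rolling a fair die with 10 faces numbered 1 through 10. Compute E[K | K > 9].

Given K > 9, K is equally likely to be any of {10}.
E[K | K > 9] = (10) / 1 = 10.

10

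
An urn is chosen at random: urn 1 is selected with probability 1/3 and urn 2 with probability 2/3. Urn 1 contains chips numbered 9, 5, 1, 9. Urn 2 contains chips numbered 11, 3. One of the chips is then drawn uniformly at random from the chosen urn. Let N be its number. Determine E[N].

20/3

E[N | urn 1] = (9+5+1+9)/4 = 6.
E[N | urn 2] = (11+3)/2 = 7.
By the law of total expectation,
E[N] = (1/3)·(6) + (2/3)·(7) = 20/3.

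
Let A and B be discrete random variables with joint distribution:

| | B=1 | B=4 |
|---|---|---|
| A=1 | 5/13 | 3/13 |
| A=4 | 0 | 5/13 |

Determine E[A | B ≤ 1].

1

P(B ≤ 1) = 5/13.
Summing A·P(A=x,B=y) over the conditioning event gives 5/13.
E[A | B ≤ 1] = (5/13) / (5/13) = 1.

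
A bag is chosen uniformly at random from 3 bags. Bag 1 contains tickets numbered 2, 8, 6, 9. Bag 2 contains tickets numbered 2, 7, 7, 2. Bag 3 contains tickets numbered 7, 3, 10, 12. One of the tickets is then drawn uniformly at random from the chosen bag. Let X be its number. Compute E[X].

25/4

E[X | bag 1] = (2+8+6+9)/4 = 25/4.
E[X | bag 2] = (2+7+7+2)/4 = 9/2.
E[X | bag 3] = (7+3+10+12)/4 = 8.
By the law of total expectation,
E[X] = (1/3)·(25/4) + (1/3)·(9/2) + (1/3)·(8) = 25/4.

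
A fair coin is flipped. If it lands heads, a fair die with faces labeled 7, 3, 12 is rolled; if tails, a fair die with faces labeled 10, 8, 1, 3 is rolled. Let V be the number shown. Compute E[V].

77/12

E[V | heads] = (7+3+12)/3 = 22/3.
E[V | tails] = (10+8+1+3)/4 = 11/2.
E[V] = (1/2)·(22/3) + (1/2)·(11/2) = 77/12.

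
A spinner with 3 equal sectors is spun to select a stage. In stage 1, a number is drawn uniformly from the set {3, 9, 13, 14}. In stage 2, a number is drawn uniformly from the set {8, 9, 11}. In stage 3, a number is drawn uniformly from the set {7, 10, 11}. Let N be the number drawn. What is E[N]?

E[N | stage 1] = (3+9+13+14)/4 = 39/4.
E[N | stage 2] = (8+9+11)/3 = 28/3.
E[N | stage 3] = (7+10+11)/3 = 28/3.
E[N] = (1/3)·(39/4) + (1/3)·(28/3) + (1/3)·(28/3) = 341/36.

341/36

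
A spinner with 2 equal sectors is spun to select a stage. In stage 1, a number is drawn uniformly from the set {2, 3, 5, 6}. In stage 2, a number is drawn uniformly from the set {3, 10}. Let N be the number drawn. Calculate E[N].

21/4

E[N | stage 1] = (2+3+5+6)/4 = 4.
E[N | stage 2] = (3+10)/2 = 13/2.
By the law of total expectation,
E[N] = (1/2)·(4) + (1/2)·(13/2) = 21/4.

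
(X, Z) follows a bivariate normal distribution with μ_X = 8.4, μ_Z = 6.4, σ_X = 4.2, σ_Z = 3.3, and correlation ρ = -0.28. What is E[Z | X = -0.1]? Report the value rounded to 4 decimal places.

8.2700

E[Z | X=x] = μ_Z + ρ(σ_Z/σ_X)(x − μ_X) for jointly normal variables.
E[Z | X=-0.1] = 6.4 + (-0.28)·(3.3/4.2)·(-0.1 − (8.4)) = 6.4 + (-0.22)·(-8.5) = 8.2700.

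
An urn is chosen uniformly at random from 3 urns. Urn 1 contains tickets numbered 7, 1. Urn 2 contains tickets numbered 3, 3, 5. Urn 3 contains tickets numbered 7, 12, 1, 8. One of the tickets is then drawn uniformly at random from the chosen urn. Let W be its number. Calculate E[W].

E[W | urn 1] = (7+1)/2 = 4.
E[W | urn 2] = (3+3+5)/3 = 11/3.
E[W | urn 3] = (7+12+1+8)/4 = 7.
E[W] = (1/3)·(4) + (1/3)·(11/3) + (1/3)·(7) = 44/9.

44/9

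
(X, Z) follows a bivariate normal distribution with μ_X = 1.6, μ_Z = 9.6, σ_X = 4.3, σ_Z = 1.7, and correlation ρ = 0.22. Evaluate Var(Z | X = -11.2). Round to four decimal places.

2.7501

For a bivariate normal, Var(Z | X=x) = σ_Z²(1 − ρ²).
Var(Z | X=-11.2) = (1.7)²·(1 − (0.22)²) = 2.89·0.9516 = 2.7501.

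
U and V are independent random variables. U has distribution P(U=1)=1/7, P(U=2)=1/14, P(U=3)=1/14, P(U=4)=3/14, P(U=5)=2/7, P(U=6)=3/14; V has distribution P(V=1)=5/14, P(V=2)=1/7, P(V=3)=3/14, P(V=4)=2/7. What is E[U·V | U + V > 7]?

P(U + V > 7) = 67/196.
Summing UV·P(x,y) over outcomes with U + V > 7 gives 607/98.
E[U·V | U + V > 7] = (607/98) / (67/196) = 1214/67.

1214/67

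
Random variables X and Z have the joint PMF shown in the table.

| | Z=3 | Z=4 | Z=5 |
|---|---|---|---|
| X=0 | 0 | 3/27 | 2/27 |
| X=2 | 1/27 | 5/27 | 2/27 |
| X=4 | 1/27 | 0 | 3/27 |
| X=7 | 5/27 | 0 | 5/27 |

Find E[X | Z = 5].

17/4

P(Z = 5) = 4/9.
Σ X·P over the event = 0·(2/27) + 2·(2/27) + 4·(3/27) + 7·(5/27) = 17/9.
E[X | Z = 5] = (17/9) / (4/9) = 17/4.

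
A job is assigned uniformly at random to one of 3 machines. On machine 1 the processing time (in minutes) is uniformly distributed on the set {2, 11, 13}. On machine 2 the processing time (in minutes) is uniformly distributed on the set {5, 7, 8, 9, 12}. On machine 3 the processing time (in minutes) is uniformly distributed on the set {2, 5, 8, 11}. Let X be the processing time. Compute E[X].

E[X | machine 1] = (2+11+13)/3 = 26/3.
E[X | machine 2] = (5+7+8+9+12)/5 = 41/5.
E[X | machine 3] = (2+5+8+11)/4 = 13/2.
By the law of total expectation,
E[X] = (1/3)·(26/3) + (1/3)·(41/5) + (1/3)·(13/2) = 701/90.

701/90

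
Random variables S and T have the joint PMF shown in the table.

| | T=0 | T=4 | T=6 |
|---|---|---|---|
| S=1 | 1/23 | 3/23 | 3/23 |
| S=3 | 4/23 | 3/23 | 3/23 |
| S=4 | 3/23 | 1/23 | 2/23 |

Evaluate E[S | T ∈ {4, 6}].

12/5

P(T ∈ {4, 6}) = 15/23.
Σ S·P over the event = 1·(3/23) + 1·(3/23) + 3·(3/23) + 3·(3/23) + 4·(1/23) + 4·(2/23) = 36/23.
E[S | T ∈ {4, 6}] = (36/23) / (15/23) = 12/5.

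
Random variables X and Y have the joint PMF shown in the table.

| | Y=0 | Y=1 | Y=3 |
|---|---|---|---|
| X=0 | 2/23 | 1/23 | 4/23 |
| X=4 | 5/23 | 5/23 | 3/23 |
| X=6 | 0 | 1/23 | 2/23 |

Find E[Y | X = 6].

P(X = 6) = 3/23.
Summing Y·P(X=x,Y=y) over the conditioning event gives 7/23.
E[Y | X = 6] = (7/23) / (3/23) = 7/3.

7/3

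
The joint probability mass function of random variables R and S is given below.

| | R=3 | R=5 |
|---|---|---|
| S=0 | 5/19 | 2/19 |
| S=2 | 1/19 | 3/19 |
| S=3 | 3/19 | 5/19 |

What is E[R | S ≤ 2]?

43/11

P(S ≤ 2) = 11/19.
Σ R·P over the event = 3·(5/19) + 3·(1/19) + 5·(2/19) + 5·(3/19) = 43/19.
E[R | S ≤ 2] = (43/19) / (11/19) = 43/11.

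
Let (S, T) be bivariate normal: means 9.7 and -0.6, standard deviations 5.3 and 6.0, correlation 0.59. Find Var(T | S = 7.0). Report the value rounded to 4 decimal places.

23.4684

The conditional variance in a bivariate normal is σ_T²(1 − ρ²), independent of x.
Var(T | S=7.0) = (6.0)²·(1 − (0.59)²) = 36·0.6519 = 23.4684.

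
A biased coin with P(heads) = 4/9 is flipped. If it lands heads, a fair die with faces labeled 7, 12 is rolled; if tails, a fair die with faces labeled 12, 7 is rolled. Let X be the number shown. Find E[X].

E[X | heads] = (7+12)/2 = 19/2.
E[X | tails] = (12+7)/2 = 19/2.
By the law of total expectation,
E[X] = (4/9)·(19/2) + (5/9)·(19/2) = 19/2.

19/2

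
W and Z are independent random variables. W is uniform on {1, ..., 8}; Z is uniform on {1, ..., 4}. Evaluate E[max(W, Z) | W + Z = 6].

Outcomes with W + Z = 6: (2,4), (3,3), (4,2), (5,1), each with probability 1/32.
E[max(W, Z) | W + Z = 6] = (4 + 3 + 4 + 5) / 4 = 4.

4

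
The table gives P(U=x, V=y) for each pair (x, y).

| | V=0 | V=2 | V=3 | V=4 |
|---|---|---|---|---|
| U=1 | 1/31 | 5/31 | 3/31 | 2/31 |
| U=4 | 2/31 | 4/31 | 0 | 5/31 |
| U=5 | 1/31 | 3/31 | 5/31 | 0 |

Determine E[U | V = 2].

P(V = 2) = 12/31.
Σ U·P over the event = 1·(5/31) + 4·(4/31) + 5·(3/31) = 36/31.
E[U | V = 2] = (36/31) / (12/31) = 3.

3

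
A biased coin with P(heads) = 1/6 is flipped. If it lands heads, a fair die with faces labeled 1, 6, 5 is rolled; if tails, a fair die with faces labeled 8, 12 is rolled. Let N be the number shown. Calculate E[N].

E[N | heads] = (1+6+5)/3 = 4.
E[N | tails] = (8+12)/2 = 10.
By the law of total expectation,
E[N] = (1/6)·(4) + (5/6)·(10) = 9.

9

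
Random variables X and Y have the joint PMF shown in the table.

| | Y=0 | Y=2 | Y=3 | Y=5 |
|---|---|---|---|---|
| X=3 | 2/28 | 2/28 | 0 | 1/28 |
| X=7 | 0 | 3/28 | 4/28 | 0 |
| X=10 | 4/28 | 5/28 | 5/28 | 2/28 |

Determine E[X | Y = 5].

23/3

P(Y = 5) = 3/28.
Σ X·P over the event = 3·(1/28) + 10·(2/28) = 23/28.
E[X | Y = 5] = (23/28) / (3/28) = 23/3.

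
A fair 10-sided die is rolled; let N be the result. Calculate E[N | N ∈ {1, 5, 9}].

P(N ∈ {1, 5, 9}) = 3/10.
Σ over the event: 1·1/10 + 5·1/10 + 9·1/10 = 3/2.
E[N | N ∈ {1, 5, 9}] = (3/2) / (3/10) = 5.

5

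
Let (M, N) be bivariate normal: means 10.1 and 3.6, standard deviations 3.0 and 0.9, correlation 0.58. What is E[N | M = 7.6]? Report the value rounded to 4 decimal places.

For a bivariate normal, E[N | M=x] = μ_N + ρ·(σ_N/σ_M)·(x − μ_M).
E[N | M=7.6] = 3.6 + (0.58)·(0.9/3.0)·(7.6 − (10.1)) = 3.6 + (0.174)·(-2.5) = 3.1650.

3.1650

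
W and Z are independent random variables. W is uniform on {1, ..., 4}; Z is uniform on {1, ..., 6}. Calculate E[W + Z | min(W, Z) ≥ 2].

P(min(W, Z) ≥ 2) = 5/8.
Summing (W+Z)·P(x,y) over outcomes with min(W, Z) ≥ 2 gives 35/8.
E[W + Z | min(W, Z) ≥ 2] = (35/8) / (5/8) = 7.

7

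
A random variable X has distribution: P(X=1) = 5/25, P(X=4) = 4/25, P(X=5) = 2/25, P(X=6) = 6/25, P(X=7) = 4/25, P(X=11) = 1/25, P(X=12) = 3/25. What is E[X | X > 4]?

P(X > 4) = 16/25.
Σ over the event: 5·2/25 + 6·6/25 + 7·4/25 + 11·1/25 + 12·3/25 = 121/25.
E[X | X > 4] = (121/25) / (16/25) = 121/16.

121/16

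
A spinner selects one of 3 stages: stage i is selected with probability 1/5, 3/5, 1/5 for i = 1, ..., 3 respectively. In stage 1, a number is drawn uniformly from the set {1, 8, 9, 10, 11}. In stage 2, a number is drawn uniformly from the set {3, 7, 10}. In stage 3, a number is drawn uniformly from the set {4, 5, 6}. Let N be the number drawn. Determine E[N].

E[N | stage 1] = (1+8+9+10+11)/5 = 39/5.
E[N | stage 2] = (3+7+10)/3 = 20/3.
E[N | stage 3] = (4+5+6)/3 = 5.
E[N] = (1/5)·(39/5) + (3/5)·(20/3) + (1/5)·(5) = 164/25.

164/25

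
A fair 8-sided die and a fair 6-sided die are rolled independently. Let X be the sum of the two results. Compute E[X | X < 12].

22/3

P(X < 12) = 7/8.
E[X | X < 12] = (77/12) / (7/8) = 22/3.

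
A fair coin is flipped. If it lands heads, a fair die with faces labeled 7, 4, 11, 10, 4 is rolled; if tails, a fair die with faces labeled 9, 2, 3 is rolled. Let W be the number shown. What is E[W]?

E[W | heads] = (7+4+11+10+4)/5 = 36/5.
E[W | tails] = (9+2+3)/3 = 14/3.
By the law of total expectation,
E[W] = (1/2)·(36/5) + (1/2)·(14/3) = 89/15.

89/15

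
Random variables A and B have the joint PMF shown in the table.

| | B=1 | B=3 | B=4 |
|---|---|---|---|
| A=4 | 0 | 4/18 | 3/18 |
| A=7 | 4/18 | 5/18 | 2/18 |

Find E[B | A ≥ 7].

27/11

P(A ≥ 7) = 11/18.
Σ B·P over the event = 1·(4/18) + 3·(5/18) + 4·(2/18) = 3/2.
E[B | A ≥ 7] = (3/2) / (11/18) = 27/11.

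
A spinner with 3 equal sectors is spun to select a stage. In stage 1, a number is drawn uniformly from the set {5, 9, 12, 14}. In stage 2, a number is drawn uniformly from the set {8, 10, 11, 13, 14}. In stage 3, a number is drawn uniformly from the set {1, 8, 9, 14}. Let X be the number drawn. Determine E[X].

146/15

E[X | stage 1] = (5+9+12+14)/4 = 10.
E[X | stage 2] = (8+10+11+13+14)/5 = 56/5.
E[X | stage 3] = (1+8+9+14)/4 = 8.
By the law of total expectation,
E[X] = (1/3)·(10) + (1/3)·(56/5) + (1/3)·(8) = 146/15.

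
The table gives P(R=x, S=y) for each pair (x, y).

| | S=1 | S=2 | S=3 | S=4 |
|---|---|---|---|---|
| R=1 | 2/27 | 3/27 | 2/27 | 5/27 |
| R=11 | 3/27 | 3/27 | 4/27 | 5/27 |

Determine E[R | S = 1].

P(S = 1) = 5/27.
Σ R·P over the event = 1·(2/27) + 11·(3/27) = 35/27.
E[R | S = 1] = (35/27) / (5/27) = 7.

7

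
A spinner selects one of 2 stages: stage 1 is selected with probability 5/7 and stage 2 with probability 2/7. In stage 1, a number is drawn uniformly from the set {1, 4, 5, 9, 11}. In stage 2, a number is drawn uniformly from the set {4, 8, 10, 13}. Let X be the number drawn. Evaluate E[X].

95/14

E[X | stage 1] = (1+4+5+9+11)/5 = 6.
E[X | stage 2] = (4+8+10+13)/4 = 35/4.
E[X] = (5/7)·(6) + (2/7)·(35/4) = 95/14.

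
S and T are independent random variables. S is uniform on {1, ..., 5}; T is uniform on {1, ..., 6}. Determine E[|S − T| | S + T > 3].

P(S + T > 3) = 9/10.
Summing |S−T|·P(x,y) over outcomes with S + T > 3 gives 53/30.
E[|S − T| | S + T > 3] = (53/30) / (9/10) = 53/27.

53/27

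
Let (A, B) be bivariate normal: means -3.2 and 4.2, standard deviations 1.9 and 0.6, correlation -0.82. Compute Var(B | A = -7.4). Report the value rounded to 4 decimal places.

The conditional variance in a bivariate normal is σ_B²(1 − ρ²), independent of x.
Var(B | A=-7.4) = (0.6)²·(1 − (-0.82)²) = 0.36·0.3276 = 0.1179.

0.1179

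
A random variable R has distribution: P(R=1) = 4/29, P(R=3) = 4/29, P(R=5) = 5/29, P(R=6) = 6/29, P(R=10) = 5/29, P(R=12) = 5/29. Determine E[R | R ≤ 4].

2

P(R ≤ 4) = 8/29.
Σ over the event: 1·4/29 + 3·4/29 = 16/29.
E[R | R ≤ 4] = (16/29) / (8/29) = 2.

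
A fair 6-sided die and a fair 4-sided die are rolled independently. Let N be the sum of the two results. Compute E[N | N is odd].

6

P(N is odd) = 1/2.
Σ over the event: 3·1/12 + 5·1/6 + 7·1/6 + 9·1/12 = 3.
E[N | N is odd] = (3) / (1/2) = 6.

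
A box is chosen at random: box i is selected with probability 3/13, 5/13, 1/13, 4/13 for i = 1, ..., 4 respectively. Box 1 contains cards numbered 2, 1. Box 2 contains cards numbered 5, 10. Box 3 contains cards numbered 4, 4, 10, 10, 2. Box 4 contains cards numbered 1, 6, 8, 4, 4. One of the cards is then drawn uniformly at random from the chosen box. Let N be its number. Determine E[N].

332/65

E[N | box 1] = (2+1)/2 = 3/2.
E[N | box 2] = (5+10)/2 = 15/2.
E[N | box 3] = (4+4+10+10+2)/5 = 6.
E[N | box 4] = (1+6+8+4+4)/5 = 23/5.
E[N] = (3/13)·(3/2) + (5/13)·(15/2) + (1/13)·(6) + (4/13)·(23/5) = 332/65.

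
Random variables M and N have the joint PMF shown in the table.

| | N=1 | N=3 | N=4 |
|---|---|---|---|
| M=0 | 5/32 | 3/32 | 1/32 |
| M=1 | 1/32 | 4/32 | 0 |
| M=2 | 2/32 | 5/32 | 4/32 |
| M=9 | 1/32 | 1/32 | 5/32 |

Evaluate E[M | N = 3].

23/13

P(N = 3) = 13/32.
Σ M·P over the event = 0·(3/32) + 1·(4/32) + 2·(5/32) + 9·(1/32) = 23/32.
E[M | N = 3] = (23/32) / (13/32) = 23/13.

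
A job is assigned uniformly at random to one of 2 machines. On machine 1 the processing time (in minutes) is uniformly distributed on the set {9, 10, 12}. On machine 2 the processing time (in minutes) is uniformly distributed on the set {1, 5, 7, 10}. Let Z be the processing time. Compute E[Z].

E[Z | machine 1] = (9+10+12)/3 = 31/3.
E[Z | machine 2] = (1+5+7+10)/4 = 23/4.
By the law of total expectation,
E[Z] = (1/2)·(31/3) + (1/2)·(23/4) = 193/24.

193/24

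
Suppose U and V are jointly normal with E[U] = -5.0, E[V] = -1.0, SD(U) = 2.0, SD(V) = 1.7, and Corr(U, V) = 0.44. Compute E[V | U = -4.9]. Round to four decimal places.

The regression of V on U has slope ρ·σ_V/σ_U and passes through (μ_U, μ_V).
E[V | U=-4.9] = -1.0 + (0.44)·(1.7/2.0)·(-4.9 − (-5.0)) = -1.0 + (0.374)·(0.1) = -0.9626.

-0.9626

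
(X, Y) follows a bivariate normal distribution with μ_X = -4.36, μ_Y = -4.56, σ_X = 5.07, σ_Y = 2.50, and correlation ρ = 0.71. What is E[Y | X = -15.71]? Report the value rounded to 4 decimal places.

For a bivariate normal, E[Y | X=x] = μ_Y + ρ·(σ_Y/σ_X)·(x − μ_X).
E[Y | X=-15.71] = -4.56 + (0.71)·(2.50/5.07)·(-15.71 − (-4.36)) = -4.56 + (0.3501)·(-11.35) = -8.5336.

-8.5336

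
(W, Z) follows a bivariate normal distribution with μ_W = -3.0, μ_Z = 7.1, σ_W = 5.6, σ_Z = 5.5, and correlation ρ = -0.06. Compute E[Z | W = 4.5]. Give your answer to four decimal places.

6.6580

The regression of Z on W has slope ρ·σ_Z/σ_W and passes through (μ_W, μ_Z).
E[Z | W=4.5] = 7.1 + (-0.06)·(5.5/5.6)·(4.5 − (-3.0)) = 7.1 + (-0.058929)·(7.5) = 6.6580.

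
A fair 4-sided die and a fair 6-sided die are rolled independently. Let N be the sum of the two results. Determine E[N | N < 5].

P(N < 5) = 1/4.
Σ over the event: 2·1/24 + 3·1/12 + 4·1/8 = 5/6.
E[N | N < 5] = (5/6) / (1/4) = 10/3.

10/3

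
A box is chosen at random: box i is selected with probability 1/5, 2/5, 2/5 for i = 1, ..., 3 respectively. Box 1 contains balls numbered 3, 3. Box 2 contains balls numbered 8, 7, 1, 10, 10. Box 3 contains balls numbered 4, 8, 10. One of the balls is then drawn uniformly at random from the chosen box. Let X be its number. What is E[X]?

481/75

E[X | box 1] = (3+3)/2 = 3.
E[X | box 2] = (8+7+1+10+10)/5 = 36/5.
E[X | box 3] = (4+8+10)/3 = 22/3.
E[X] = (1/5)·(3) + (2/5)·(36/5) + (2/5)·(22/3) = 481/75.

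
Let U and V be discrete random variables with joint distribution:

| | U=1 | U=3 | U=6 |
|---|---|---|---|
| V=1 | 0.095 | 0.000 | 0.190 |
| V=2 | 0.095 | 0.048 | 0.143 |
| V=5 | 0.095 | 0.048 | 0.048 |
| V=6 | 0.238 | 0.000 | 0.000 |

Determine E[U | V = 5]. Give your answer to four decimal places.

2.7592

P(V = 5) = 0.191.
Σ U·P over the event = 1·(0.095) + 3·(0.048) + 6·(0.048) = 0.527.
E[U | V = 5] = (0.527) / (0.191) = 2.7592.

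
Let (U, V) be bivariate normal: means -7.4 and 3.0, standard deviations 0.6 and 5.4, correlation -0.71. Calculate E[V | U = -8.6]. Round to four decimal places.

10.6680

The regression of V on U has slope ρ·σ_V/σ_U and passes through (μ_U, μ_V).
E[V | U=-8.6] = 3.0 + (-0.71)·(5.4/0.6)·(-8.6 − (-7.4)) = 3.0 + (-6.39)·(-1.2) = 10.6680.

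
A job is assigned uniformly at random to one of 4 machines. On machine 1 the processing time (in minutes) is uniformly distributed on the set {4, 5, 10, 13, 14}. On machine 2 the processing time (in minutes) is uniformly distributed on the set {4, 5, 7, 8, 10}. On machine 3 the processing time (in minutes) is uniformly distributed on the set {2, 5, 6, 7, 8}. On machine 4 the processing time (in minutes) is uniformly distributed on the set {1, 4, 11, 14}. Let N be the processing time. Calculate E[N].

291/40

E[N | machine 1] = (4+5+10+13+14)/5 = 46/5.
E[N | machine 2] = (4+5+7+8+10)/5 = 34/5.
E[N | machine 3] = (2+5+6+7+8)/5 = 28/5.
E[N | machine 4] = (1+4+11+14)/4 = 15/2.
E[N] = (1/4)·(46/5) + (1/4)·(34/5) + (1/4)·(28/5) + (1/4)·(15/2) = 291/40.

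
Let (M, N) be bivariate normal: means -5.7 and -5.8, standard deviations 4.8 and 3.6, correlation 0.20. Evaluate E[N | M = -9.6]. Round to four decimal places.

-6.3850

The regression of N on M has slope ρ·σ_N/σ_M and passes through (μ_M, μ_N).
E[N | M=-9.6] = -5.8 + (0.20)·(3.6/4.8)·(-9.6 − (-5.7)) = -5.8 + (0.15)·(-3.9) = -6.3850.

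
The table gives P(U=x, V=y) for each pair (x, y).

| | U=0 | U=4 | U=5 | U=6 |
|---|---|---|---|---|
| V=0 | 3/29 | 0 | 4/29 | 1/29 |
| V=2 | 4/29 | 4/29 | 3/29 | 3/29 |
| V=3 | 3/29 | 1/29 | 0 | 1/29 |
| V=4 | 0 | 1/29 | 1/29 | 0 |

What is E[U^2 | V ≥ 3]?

93/7

P(V ≥ 3) = 7/29.
Σ U^2·P over the event = 0·(3/29) + 16·(1/29) + 16·(1/29) + 25·(1/29) + 36·(1/29) = 93/29.
E[U^2 | V ≥ 3] = (93/29) / (7/29) = 93/7.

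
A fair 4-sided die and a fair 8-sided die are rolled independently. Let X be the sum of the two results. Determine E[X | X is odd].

P(X is odd) = 1/2.
Σ over the event: 3·1/16 + 5·1/8 + 7·1/8 + 9·1/8 + 11·1/16 = 7/2.
E[X | X is odd] = (7/2) / (1/2) = 7.

7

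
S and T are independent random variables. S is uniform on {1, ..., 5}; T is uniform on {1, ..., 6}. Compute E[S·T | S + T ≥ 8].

P(S + T ≥ 8) = 1/3.
Summing ST·P(x,y) over outcomes with S + T ≥ 8 gives 13/2.
E[S·T | S + T ≥ 8] = (13/2) / (1/3) = 39/2.

39/2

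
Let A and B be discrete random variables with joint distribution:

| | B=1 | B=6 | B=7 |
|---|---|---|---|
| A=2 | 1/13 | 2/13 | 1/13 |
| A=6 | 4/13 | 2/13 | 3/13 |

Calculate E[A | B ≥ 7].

5

P(B ≥ 7) = 4/13.
Σ A·P over the event = 2·(1/13) + 6·(3/13) = 20/13.
E[A | B ≥ 7] = (20/13) / (4/13) = 5.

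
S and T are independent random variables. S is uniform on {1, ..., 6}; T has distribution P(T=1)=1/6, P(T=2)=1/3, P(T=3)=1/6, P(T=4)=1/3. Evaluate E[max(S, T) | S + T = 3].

P(S + T = 3) = 1/12.
Summing max(S,T)·P(x,y) over outcomes with S + T = 3 gives 1/6.
E[max(S, T) | S + T = 3] = (1/6) / (1/12) = 2.

2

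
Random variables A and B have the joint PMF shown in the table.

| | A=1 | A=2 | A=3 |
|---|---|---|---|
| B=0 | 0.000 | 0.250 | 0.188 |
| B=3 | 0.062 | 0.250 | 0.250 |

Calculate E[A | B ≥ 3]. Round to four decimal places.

2.3345

P(B ≥ 3) = 0.562.
Summing A·P(A=x,B=y) over the conditioning event gives 1.312.
E[A | B ≥ 3] = (1.312) / (0.562) = 2.3345.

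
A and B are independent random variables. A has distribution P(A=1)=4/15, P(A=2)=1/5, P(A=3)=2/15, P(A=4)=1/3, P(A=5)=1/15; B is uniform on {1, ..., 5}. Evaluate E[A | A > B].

49/13

P(A > B) = 26/75.
Summing A·P(x,y) over outcomes with A > B gives 98/75.
E[A | A > B] = (98/75) / (26/75) = 49/13.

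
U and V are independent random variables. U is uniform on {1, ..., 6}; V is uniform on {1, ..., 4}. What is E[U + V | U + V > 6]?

Outcomes with U + V > 6: (3,4), (4,3), (4,4), (5,2), (5,3), (5,4), (6,1), (6,2), (6,3), (6,4), each with probability 1/24.
E[U + V | U + V > 6] = (7 + 7 + 8 + 7 + 8 + 9 + 7 + 8 + 9 + 10) / 10 = 8.

8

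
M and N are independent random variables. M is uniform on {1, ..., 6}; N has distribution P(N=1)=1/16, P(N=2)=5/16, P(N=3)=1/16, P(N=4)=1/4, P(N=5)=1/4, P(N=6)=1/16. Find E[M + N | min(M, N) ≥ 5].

P(min(M, N) ≥ 5) = 5/48.
Summing (M+N)·P(x,y) over outcomes with min(M, N) ≥ 5 gives 107/96.
E[M + N | min(M, N) ≥ 5] = (107/96) / (5/48) = 107/10.

107/10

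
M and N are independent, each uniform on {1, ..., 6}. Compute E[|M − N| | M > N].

P(M > N) = 5/12.
Summing |M−N|·P(x,y) over outcomes with M > N gives 35/36.
E[|M − N| | M > N] = (35/36) / (5/12) = 7/3.

7/3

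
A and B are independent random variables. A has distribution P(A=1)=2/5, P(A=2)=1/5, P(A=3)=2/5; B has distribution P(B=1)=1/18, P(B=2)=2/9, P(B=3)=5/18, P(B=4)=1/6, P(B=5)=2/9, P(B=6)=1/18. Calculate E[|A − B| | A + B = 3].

P(A + B = 3) = 1/10.
Summing |A−B|·P(x,y) over outcomes with A + B = 3 gives 1/10.
E[|A − B| | A + B = 3] = (1/10) / (1/10) = 1.

1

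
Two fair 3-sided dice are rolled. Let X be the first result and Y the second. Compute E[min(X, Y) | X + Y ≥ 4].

11/6

Outcomes with X + Y ≥ 4: (1,3), (2,2), (2,3), (3,1), (3,2), (3,3), each with probability 1/9.
E[min(X, Y) | X + Y ≥ 4] = (1 + 2 + 2 + 1 + 2 + 3) / 6 = 11/6.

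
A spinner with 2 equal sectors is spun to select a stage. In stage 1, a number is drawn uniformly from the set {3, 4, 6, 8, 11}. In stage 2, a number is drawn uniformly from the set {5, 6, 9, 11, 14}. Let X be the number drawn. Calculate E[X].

E[X | stage 1] = (3+4+6+8+11)/5 = 32/5.
E[X | stage 2] = (5+6+9+11+14)/5 = 9.
E[X] = (1/2)·(32/5) + (1/2)·(9) = 77/10.

77/10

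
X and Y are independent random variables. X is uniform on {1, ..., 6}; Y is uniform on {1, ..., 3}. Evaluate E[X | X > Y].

P(X > Y) = 2/3.
Summing X·P(x,y) over outcomes with X > Y gives 53/18.
E[X | X > Y] = (53/18) / (2/3) = 53/12.

53/12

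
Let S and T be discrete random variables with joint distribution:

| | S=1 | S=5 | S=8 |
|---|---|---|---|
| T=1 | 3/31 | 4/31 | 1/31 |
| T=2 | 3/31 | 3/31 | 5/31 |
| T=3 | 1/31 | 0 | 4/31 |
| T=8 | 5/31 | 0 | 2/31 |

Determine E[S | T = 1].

31/8

P(T = 1) = 8/31.
Σ S·P over the event = 1·(3/31) + 5·(4/31) + 8·(1/31) = 1.
E[S | T = 1] = (1) / (8/31) = 31/8.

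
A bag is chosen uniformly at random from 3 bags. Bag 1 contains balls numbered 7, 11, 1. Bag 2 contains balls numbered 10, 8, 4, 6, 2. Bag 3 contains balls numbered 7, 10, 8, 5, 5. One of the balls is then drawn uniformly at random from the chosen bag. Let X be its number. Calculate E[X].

58/9

E[X | bag 1] = (7+11+1)/3 = 19/3.
E[X | bag 2] = (10+8+4+6+2)/5 = 6.
E[X | bag 3] = (7+10+8+5+5)/5 = 7.
E[X] = (1/3)·(19/3) + (1/3)·(6) + (1/3)·(7) = 58/9.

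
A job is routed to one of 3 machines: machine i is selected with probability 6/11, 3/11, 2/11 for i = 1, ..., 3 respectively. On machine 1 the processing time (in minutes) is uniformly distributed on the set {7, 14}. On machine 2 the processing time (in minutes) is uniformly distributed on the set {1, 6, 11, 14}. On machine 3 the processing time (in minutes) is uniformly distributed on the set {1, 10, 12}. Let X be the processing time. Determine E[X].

E[X | machine 1] = (7+14)/2 = 21/2.
E[X | machine 2] = (1+6+11+14)/4 = 8.
E[X | machine 3] = (1+10+12)/3 = 23/3.
By the law of total expectation,
E[X] = (6/11)·(21/2) + (3/11)·(8) + (2/11)·(23/3) = 307/33.

307/33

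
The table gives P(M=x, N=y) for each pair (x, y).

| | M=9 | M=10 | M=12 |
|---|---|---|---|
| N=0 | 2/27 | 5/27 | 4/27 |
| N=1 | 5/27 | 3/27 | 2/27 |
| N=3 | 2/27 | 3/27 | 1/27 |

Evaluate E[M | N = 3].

P(N = 3) = 2/9.
Σ M·P over the event = 9·(2/27) + 10·(3/27) + 12·(1/27) = 20/9.
E[M | N = 3] = (20/9) / (2/9) = 10.

10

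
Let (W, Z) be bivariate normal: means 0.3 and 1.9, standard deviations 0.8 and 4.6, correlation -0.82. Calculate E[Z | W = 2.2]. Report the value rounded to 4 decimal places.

E[Z | W=x] = μ_Z + ρ(σ_Z/σ_W)(x − μ_W) for jointly normal variables.
E[Z | W=2.2] = 1.9 + (-0.82)·(4.6/0.8)·(2.2 − (0.3)) = 1.9 + (-4.715)·(1.9) = -7.0585.

-7.0585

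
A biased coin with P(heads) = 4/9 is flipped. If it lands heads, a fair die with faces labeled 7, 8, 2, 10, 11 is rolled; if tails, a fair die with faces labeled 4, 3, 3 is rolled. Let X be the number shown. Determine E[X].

706/135

E[X | heads] = (7+8+2+10+11)/5 = 38/5.
E[X | tails] = (4+3+3)/3 = 10/3.
By the law of total expectation,
E[X] = (4/9)·(38/5) + (5/9)·(10/3) = 706/135.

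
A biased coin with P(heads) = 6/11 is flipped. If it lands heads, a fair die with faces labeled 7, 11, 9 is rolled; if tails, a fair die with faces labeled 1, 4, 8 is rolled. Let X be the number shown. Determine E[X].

227/33

E[X | heads] = (7+11+9)/3 = 9.
E[X | tails] = (1+4+8)/3 = 13/3.
E[X] = (6/11)·(9) + (5/11)·(13/3) = 227/33.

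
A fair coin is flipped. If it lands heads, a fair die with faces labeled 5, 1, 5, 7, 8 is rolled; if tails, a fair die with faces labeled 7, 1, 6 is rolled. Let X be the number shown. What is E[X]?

74/15

E[X | heads] = (5+1+5+7+8)/5 = 26/5.
E[X | tails] = (7+1+6)/3 = 14/3.
E[X] = (1/2)·(26/5) + (1/2)·(14/3) = 74/15.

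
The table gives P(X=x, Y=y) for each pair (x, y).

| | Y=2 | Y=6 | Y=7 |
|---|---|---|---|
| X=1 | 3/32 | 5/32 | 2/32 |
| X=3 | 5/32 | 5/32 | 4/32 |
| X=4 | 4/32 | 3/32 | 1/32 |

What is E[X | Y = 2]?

17/6

P(Y = 2) = 3/8.
Σ X·P over the event = 1·(3/32) + 3·(5/32) + 4·(4/32) = 17/16.
E[X | Y = 2] = (17/16) / (3/8) = 17/6.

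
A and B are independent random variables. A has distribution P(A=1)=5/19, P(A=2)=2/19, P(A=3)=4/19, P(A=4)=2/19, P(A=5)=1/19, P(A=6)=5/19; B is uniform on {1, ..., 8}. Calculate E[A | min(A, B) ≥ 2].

59/14

P(min(A, B) ≥ 2) = 49/76.
Summing A·P(x,y) over outcomes with min(A, B) ≥ 2 gives 413/152.
E[A | min(A, B) ≥ 2] = (413/152) / (49/76) = 59/14.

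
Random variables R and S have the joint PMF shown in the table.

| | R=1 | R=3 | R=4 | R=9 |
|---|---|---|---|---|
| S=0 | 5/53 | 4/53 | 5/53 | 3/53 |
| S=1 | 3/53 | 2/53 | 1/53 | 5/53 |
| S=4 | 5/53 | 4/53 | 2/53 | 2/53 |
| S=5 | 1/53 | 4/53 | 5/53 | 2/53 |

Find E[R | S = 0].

P(S = 0) = 17/53.
Σ R·P over the event = 1·(5/53) + 3·(4/53) + 4·(5/53) + 9·(3/53) = 64/53.
E[R | S = 0] = (64/53) / (17/53) = 64/17.

64/17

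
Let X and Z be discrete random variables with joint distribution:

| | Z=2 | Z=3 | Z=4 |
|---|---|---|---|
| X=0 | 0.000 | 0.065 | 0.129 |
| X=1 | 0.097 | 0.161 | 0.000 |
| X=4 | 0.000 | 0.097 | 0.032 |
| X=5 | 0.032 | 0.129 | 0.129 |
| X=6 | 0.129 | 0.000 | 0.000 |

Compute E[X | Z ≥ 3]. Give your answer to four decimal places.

2.6509

P(Z ≥ 3) = 0.742.
Σ X·P over the event = 0·(0.065) + 0·(0.129) + 1·(0.161) + 4·(0.097) + 4·(0.032) + 5·(0.129) + 5·(0.129) = 1.967.
E[X | Z ≥ 3] = (1.967) / (0.742) = 2.6509.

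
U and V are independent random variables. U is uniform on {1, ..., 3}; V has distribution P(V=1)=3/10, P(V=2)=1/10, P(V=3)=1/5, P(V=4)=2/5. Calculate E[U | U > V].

P(U > V) = 7/30.
Summing U·P(x,y) over outcomes with U > V gives 3/5.
E[U | U > V] = (3/5) / (7/30) = 18/7.

18/7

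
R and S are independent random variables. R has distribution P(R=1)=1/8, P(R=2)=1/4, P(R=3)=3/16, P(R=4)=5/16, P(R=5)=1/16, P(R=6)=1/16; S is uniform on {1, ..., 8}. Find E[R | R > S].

P(R > S) = 17/64.
Summing R·P(x,y) over outcomes with R > S gives 17/16.
E[R | R > S] = (17/16) / (17/64) = 4.

4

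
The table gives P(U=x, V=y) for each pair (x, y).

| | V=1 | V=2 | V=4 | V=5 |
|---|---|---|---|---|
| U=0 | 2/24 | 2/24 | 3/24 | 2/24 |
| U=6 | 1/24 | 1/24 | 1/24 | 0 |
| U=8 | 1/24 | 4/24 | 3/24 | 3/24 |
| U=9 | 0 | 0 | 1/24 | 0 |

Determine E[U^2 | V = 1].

25

P(V = 1) = 1/6.
Σ U^2·P over the event = 0·(2/24) + 36·(1/24) + 64·(1/24) = 25/6.
E[U^2 | V = 1] = (25/6) / (1/6) = 25.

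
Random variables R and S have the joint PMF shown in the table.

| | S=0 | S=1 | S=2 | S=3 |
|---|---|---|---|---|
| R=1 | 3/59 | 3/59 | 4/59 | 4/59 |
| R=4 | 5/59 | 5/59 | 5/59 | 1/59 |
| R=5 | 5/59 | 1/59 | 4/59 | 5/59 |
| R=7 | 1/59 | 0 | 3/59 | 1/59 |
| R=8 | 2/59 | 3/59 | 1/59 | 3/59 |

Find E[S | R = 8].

P(R = 8) = 9/59.
Summing S·P(R=x,S=y) over the conditioning event gives 14/59.
E[S | R = 8] = (14/59) / (9/59) = 14/9.

14/9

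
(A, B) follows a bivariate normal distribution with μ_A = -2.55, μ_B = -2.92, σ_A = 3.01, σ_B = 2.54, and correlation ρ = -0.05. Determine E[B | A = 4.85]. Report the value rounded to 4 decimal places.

-3.2322

E[B | A=x] = μ_B + ρ(σ_B/σ_A)(x − μ_A) for jointly normal variables.
E[B | A=4.85] = -2.92 + (-0.05)·(2.54/3.01)·(4.85 − (-2.55)) = -2.92 + (-0.042193)·(7.4) = -3.2322.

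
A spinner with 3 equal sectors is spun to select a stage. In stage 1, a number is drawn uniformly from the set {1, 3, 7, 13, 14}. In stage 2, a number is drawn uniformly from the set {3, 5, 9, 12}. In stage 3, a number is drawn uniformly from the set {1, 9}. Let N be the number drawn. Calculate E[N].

E[N | stage 1] = (1+3+7+13+14)/5 = 38/5.
E[N | stage 2] = (3+5+9+12)/4 = 29/4.
E[N | stage 3] = (1+9)/2 = 5.
By the law of total expectation,
E[N] = (1/3)·(38/5) + (1/3)·(29/4) + (1/3)·(5) = 397/60.

397/60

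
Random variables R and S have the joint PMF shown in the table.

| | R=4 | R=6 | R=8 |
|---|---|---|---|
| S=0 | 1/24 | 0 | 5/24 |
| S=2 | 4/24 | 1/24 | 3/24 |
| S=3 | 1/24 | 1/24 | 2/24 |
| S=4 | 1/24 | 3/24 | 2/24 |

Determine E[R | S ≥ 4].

P(S ≥ 4) = 1/4.
Σ R·P over the event = 4·(1/24) + 6·(3/24) + 8·(2/24) = 19/12.
E[R | S ≥ 4] = (19/12) / (1/4) = 19/3.

19/3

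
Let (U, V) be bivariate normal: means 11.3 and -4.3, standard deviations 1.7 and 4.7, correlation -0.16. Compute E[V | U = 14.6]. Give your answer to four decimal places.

-5.7598

The regression of V on U has slope ρ·σ_V/σ_U and passes through (μ_U, μ_V).
E[V | U=14.6] = -4.3 + (-0.16)·(4.7/1.7)·(14.6 − (11.3)) = -4.3 + (-0.44235)·(3.3) = -5.7598.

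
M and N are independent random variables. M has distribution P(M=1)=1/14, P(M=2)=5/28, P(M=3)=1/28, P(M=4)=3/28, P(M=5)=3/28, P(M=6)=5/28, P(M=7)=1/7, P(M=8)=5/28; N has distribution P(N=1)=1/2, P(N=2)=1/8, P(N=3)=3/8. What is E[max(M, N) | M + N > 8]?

522/71

P(M + N > 8) = 71/224.
Summing max(M,N)·P(x,y) over outcomes with M + N > 8 gives 261/112.
E[max(M, N) | M + N > 8] = (261/112) / (71/224) = 522/71.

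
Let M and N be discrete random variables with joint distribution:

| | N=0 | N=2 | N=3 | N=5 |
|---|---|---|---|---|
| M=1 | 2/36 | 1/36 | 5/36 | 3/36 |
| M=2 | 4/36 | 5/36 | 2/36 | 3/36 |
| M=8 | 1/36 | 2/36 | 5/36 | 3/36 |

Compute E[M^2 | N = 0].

82/7

P(N = 0) = 7/36.
Σ M^2·P over the event = 1·(2/36) + 4·(4/36) + 64·(1/36) = 41/18.
E[M^2 | N = 0] = (41/18) / (7/36) = 82/7.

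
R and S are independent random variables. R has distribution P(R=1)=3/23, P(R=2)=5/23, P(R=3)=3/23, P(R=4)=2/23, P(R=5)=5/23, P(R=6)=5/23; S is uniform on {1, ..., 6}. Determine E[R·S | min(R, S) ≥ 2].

82/5

P(min(R, S) ≥ 2) = 50/69.
Summing RS·P(x,y) over outcomes with min(R, S) ≥ 2 gives 820/69.
E[R·S | min(R, S) ≥ 2] = (820/69) / (50/69) = 82/5.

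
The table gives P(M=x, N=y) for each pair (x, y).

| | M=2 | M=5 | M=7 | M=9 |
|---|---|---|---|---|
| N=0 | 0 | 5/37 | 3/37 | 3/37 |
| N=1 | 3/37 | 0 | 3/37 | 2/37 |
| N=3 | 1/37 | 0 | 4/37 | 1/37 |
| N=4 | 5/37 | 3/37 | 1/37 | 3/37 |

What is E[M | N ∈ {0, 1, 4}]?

P(N ∈ {0, 1, 4}) = 31/37.
Summing M·P(M=x,N=y) over the conditioning event gives 177/37.
E[M | N ∈ {0, 1, 4}] = (177/37) / (31/37) = 177/31.

177/31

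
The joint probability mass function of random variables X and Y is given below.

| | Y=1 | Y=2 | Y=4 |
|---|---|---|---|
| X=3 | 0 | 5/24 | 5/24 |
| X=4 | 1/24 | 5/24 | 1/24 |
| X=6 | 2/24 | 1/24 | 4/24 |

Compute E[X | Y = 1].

16/3

P(Y = 1) = 1/8.
Σ X·P over the event = 4·(1/24) + 6·(2/24) = 2/3.
E[X | Y = 1] = (2/3) / (1/8) = 16/3.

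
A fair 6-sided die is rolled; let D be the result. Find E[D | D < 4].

2

Given D < 4, D is equally likely to be any of {1, 2, 3}.
E[D | D < 4] = (1 + 2 + 3) / 3 = 2.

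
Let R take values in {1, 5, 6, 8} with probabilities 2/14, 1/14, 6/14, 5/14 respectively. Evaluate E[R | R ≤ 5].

7/3

P(R ≤ 5) = 3/14.
Σ over the event: 1·1/7 + 5·1/14 = 1/2.
E[R | R ≤ 5] = (1/2) / (3/14) = 7/3.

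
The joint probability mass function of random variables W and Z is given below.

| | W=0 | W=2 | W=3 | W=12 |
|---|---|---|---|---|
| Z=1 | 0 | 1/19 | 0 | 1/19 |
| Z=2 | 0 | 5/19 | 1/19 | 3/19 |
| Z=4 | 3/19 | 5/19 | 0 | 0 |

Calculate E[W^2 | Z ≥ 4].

5/2

P(Z ≥ 4) = 8/19.
Summing W^2·P(W=x,Z=y) over the conditioning event gives 20/19.
E[W^2 | Z ≥ 4] = (20/19) / (8/19) = 5/2.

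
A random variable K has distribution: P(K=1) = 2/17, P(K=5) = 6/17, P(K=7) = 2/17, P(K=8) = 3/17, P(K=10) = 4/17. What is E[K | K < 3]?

P(K < 3) = 2/17.
Σ over the event: 1·2/17 = 2/17.
E[K | K < 3] = (2/17) / (2/17) = 1.

1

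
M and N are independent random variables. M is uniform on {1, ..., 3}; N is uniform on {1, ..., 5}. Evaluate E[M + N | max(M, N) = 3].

P(max(M, N) = 3) = 1/3.
Summing (M+N)·P(x,y) over outcomes with max(M, N) = 3 gives 8/5.
E[M + N | max(M, N) = 3] = (8/5) / (1/3) = 24/5.

24/5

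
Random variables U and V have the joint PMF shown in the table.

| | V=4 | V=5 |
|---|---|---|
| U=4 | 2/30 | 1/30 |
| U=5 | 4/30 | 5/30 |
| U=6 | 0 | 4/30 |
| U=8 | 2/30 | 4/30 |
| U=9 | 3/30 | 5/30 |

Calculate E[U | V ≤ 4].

71/11

P(V ≤ 4) = 11/30.
Σ U·P over the event = 4·(2/30) + 5·(4/30) + 8·(2/30) + 9·(3/30) = 71/30.
E[U | V ≤ 4] = (71/30) / (11/30) = 71/11.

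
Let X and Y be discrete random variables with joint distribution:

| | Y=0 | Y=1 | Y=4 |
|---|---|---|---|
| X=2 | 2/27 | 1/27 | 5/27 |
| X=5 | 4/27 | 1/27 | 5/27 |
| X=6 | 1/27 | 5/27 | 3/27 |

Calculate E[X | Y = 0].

30/7

P(Y = 0) = 7/27.
Σ X·P over the event = 2·(2/27) + 5·(4/27) + 6·(1/27) = 10/9.
E[X | Y = 0] = (10/9) / (7/27) = 30/7.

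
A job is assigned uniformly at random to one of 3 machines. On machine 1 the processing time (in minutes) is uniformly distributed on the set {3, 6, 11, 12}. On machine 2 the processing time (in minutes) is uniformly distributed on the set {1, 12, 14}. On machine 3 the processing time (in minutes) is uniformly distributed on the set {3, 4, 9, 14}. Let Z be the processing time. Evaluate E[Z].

49/6

E[Z | machine 1] = (3+6+11+12)/4 = 8.
E[Z | machine 2] = (1+12+14)/3 = 9.
E[Z | machine 3] = (3+4+9+14)/4 = 15/2.
By the law of total expectation,
E[Z] = (1/3)·(8) + (1/3)·(9) + (1/3)·(15/2) = 49/6.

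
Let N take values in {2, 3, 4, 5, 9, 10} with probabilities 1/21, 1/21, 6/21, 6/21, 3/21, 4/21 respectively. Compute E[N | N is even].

6

P(N is even) = 11/21.
Σ over the event: 2·1/21 + 4·2/7 + 10·4/21 = 22/7.
E[N | N is even] = (22/7) / (11/21) = 6.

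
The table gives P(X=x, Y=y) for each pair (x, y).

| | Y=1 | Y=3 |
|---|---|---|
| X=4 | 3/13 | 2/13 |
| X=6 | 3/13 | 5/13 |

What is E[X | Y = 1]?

P(Y = 1) = 6/13.
Σ X·P over the event = 4·(3/13) + 6·(3/13) = 30/13.
E[X | Y = 1] = (30/13) / (6/13) = 5.

5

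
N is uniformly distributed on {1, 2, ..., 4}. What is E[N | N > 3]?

Given N > 3, N is equally likely to be any of {4}.
E[N | N > 3] = (4) / 1 = 4.

4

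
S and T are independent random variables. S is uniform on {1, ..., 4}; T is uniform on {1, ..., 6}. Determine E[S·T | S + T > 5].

P(S + T > 5) = 7/12.
Summing ST·P(x,y) over outcomes with S + T > 5 gives 175/24.
E[S·T | S + T > 5] = (175/24) / (7/12) = 25/2.

25/2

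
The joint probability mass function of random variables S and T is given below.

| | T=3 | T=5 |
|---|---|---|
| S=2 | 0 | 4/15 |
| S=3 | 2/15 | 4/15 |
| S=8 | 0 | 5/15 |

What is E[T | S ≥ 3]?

P(S ≥ 3) = 11/15.
Σ T·P over the event = 3·(2/15) + 5·(4/15) + 5·(5/15) = 17/5.
E[T | S ≥ 3] = (17/5) / (11/15) = 51/11.

51/11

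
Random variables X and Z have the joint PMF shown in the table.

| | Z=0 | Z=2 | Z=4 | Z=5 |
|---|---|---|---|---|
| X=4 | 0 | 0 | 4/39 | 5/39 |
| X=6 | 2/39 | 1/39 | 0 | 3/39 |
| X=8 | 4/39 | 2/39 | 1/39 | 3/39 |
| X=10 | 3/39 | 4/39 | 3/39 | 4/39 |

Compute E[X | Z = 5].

34/5

P(Z = 5) = 5/13.
Σ X·P over the event = 4·(5/39) + 6·(3/39) + 8·(3/39) + 10·(4/39) = 34/13.
E[X | Z = 5] = (34/13) / (5/13) = 34/5.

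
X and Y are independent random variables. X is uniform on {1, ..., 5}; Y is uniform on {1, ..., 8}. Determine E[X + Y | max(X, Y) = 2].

10/3

Outcomes with max(X, Y) = 2: (1,2), (2,1), (2,2), each with probability 1/40.
E[X + Y | max(X, Y) = 2] = (3 + 3 + 4) / 3 = 10/3.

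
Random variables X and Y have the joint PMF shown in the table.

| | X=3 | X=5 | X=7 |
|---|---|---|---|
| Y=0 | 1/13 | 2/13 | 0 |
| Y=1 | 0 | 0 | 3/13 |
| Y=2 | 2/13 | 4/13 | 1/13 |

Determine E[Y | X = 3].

P(X = 3) = 3/13.
Summing Y·P(X=x,Y=y) over the conditioning event gives 4/13.
E[Y | X = 3] = (4/13) / (3/13) = 4/3.

4/3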